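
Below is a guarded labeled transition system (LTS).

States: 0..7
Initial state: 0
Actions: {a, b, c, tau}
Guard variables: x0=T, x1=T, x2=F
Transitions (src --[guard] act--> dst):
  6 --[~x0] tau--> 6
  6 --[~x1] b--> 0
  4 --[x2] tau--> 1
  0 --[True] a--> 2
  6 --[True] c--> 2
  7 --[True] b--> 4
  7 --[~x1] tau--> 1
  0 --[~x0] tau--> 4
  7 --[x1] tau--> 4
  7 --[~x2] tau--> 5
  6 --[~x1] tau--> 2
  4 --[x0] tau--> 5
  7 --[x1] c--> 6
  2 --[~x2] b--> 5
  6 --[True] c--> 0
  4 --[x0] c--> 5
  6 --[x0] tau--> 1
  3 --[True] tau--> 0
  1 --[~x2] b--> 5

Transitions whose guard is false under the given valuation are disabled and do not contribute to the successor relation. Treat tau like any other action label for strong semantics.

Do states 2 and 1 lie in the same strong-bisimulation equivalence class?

Answer: BISIMILAR

Trace:
Refine partition for ~:
  P[0] = {{0,1,2,3,4,5,6,7}}
  P[1] = {{0},{1,2},{3},{4,6},{5},{7}}
  P[2] = {{0},{1,2},{3},{4},{5},{6},{7}}
stable after 3 split(s): 7 block(s)
class of 2: {1,2}; class of 1: {1,2}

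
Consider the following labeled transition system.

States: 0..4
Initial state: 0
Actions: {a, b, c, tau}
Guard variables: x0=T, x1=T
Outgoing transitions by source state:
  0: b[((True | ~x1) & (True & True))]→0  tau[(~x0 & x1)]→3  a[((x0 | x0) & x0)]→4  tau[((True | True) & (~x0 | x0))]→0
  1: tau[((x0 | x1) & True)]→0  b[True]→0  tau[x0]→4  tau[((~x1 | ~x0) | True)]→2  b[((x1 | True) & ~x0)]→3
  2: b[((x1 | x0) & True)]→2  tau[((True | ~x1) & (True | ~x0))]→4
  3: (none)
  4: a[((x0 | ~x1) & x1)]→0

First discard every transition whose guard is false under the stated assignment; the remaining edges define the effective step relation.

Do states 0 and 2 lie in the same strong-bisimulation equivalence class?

Answer: NOT BISIMILAR

Working:
Refine partition for ~:
  π0 = {{0,1,2,3,4}}
  π1 = {{0},{1,2},{3},{4}}
  π2 = {{0},{1},{2},{3},{4}}
5 equivalence class(es) (converged in 3)
0∈{0}, 2∈{2}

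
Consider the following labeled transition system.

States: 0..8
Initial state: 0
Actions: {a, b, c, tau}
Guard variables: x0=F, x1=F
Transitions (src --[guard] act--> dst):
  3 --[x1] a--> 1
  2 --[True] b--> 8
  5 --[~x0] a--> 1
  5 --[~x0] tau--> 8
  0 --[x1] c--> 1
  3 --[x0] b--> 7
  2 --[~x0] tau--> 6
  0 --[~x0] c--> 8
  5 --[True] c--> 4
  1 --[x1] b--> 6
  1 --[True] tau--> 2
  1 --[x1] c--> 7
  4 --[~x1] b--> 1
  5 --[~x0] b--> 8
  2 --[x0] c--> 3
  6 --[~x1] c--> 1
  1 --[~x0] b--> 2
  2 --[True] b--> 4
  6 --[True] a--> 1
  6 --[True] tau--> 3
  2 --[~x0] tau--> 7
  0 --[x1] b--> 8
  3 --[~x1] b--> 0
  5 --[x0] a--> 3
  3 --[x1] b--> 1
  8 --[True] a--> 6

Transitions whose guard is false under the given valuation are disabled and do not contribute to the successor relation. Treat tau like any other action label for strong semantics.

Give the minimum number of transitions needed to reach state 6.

Answer: 2

Working:
Breadth-first toward 6:
  Layer 0: {0}
  Layer 1: {8}
  Layer 2: {6}
6 enters at depth 2; path c·a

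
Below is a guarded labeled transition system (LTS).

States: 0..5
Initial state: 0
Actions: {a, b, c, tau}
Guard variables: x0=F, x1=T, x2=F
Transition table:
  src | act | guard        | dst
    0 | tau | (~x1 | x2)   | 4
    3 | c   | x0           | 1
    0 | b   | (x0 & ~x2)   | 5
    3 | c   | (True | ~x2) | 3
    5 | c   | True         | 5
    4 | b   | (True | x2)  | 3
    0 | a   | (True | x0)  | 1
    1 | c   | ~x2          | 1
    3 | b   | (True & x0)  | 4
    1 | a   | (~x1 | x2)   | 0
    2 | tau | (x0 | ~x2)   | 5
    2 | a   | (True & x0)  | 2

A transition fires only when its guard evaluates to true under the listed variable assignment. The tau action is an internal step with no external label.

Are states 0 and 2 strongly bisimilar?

Compute ~ classes (split until stable):
  P[0] = {{0,1,2,3,4,5}}
  P[1] = {{0},{1,3,5},{2},{4}}
stable after 2 split(s): 4 block(s)
class of 0: {0}; class of 2: {2}

Answer: NOT BISIMILAR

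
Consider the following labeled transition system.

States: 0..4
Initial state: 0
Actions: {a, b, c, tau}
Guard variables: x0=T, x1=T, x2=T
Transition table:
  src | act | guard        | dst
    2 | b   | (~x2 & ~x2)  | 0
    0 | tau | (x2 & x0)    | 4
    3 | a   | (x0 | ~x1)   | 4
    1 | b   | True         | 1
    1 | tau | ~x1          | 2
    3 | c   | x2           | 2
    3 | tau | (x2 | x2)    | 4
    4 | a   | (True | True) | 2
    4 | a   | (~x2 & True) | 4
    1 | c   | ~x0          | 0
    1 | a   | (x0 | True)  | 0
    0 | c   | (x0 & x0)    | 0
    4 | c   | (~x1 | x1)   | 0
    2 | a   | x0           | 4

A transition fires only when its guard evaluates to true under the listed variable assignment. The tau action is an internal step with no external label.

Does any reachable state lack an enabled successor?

R = {0,2,4}
  0: c→0  tau→4  [2 out]
  2: a→4  [1 out]
  4: a→2  c→0  [2 out]

Answer: DEADLOCK-FREE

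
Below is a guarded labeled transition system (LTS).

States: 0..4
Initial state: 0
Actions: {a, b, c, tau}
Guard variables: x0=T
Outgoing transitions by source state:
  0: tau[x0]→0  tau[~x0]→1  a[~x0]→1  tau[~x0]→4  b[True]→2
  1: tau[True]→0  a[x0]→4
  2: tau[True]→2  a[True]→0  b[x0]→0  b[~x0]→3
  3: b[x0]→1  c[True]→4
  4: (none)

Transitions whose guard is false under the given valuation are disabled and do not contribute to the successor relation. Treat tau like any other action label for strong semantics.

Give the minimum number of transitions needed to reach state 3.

Answer: UNREACHABLE

Working:
BFS to 3:
  depth 0: {0}
  depth 1: {2}
3 never appears.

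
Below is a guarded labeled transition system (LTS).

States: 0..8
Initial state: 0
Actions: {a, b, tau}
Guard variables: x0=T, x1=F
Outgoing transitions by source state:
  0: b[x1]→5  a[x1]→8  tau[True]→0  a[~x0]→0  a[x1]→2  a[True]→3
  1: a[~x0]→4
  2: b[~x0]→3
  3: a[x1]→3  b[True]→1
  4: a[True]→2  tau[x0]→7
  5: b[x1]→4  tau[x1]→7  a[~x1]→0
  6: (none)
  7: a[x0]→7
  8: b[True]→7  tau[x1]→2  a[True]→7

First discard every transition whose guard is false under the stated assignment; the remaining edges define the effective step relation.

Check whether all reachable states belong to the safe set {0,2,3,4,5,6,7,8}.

Answer: INVARIANT VIOLATED at state 1

Trace:
Allowed set {0,2,3,4,5,6,7,8}
R = {0,1,3}
  0: ok
  1: VIOLATES
  3: ok
counterexample path to 1: a·b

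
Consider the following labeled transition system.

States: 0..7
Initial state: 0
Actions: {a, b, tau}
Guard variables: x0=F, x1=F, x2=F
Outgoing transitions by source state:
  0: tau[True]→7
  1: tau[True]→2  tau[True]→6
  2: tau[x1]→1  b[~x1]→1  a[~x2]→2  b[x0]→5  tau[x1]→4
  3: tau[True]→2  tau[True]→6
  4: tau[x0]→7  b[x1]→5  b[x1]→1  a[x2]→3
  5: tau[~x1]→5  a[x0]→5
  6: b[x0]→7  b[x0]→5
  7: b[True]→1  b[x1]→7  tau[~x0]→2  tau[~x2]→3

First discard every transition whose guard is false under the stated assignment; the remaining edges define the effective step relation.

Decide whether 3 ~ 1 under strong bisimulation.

Answer: BISIMILAR

Analysis:
Refine partition for ~:
  π0 = {{0,1,2,3,4,5,6,7}}
  π1 = {{0,1,3,5},{2},{4,6},{7}}
  π2 = {{0},{1,3},{2},{4,6},{5},{7}}
stable after 3 split(s): 6 block(s)
class of 3: {1,3}; class of 1: {1,3}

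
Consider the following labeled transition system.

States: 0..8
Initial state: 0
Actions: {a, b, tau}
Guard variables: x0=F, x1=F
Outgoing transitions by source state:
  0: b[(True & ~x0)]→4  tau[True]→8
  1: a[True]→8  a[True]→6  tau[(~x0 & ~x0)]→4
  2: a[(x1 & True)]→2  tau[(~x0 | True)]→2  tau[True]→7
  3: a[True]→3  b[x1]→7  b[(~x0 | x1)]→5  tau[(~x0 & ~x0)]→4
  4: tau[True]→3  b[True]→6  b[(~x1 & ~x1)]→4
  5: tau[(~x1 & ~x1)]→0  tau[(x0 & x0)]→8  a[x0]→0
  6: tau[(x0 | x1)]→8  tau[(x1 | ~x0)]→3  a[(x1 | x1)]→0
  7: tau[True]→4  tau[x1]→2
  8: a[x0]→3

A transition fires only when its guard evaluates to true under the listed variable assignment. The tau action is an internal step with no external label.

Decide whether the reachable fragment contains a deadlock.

Answer: DEADLOCK at state 8

Trace:
Reach set: {0,3,4,5,6,8}
  0: b→4  tau→8  [deg 2]
  3: a→3  b→5  tau→4  [deg 3]
  4: b→4  b→6  tau→3  [deg 3]
  5: tau→0  [deg 1]
  6: tau→3  [deg 1]
  8: ∅  [no exit]
witness 8: tau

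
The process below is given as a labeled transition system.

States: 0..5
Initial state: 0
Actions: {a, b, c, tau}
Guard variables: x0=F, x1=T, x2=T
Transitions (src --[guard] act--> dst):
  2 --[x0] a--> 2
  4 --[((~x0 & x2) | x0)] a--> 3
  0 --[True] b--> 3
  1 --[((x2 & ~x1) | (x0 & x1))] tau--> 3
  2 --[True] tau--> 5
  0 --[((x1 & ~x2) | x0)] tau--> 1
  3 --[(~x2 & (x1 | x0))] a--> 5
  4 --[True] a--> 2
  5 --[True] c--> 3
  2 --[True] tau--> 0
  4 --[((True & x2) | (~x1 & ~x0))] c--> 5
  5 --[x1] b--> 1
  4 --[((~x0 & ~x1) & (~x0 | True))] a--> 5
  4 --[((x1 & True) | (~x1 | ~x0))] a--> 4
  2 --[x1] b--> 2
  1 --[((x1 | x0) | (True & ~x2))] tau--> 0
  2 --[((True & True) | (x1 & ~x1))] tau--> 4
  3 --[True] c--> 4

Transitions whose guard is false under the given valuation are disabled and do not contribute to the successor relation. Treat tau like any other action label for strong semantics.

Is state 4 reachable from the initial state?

Answer: REACHABLE

Trace:
After dropping false guards: 13 live edges.
Layer 0: {0}
Layer 1: {3}  total {0,3}
Layer 2: {4}  total {0,3,4}
Layer 3: {2,5}  total {0,2,3,4,5}
Layer 4: {1}  total {0,1,2,3,4,5}
Reach set: {0,1,2,3,4,5}
trace reaching 4: b·c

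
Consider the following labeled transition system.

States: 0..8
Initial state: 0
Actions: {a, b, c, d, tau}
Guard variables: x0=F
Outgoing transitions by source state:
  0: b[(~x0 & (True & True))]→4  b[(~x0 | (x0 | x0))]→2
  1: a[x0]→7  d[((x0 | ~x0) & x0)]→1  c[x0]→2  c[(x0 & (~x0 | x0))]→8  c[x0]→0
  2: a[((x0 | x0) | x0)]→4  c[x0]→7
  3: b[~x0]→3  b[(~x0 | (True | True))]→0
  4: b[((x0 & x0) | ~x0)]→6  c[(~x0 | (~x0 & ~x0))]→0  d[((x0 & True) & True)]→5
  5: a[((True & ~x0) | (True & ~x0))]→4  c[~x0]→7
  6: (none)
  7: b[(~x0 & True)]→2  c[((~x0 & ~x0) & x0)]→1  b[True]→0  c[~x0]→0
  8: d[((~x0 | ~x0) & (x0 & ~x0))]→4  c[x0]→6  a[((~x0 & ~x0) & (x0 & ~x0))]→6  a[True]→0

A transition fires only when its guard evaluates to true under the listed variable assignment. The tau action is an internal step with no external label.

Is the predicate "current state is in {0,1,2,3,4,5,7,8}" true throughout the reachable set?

Inv-set: {0,1,2,3,4,5,7,8}
Reachable = {0,2,4,6}
  0: safe
  2: safe
  4: safe
  6: ✗ unsafe
witness against invariant: b·b → 6

Answer: INVARIANT VIOLATED at state 6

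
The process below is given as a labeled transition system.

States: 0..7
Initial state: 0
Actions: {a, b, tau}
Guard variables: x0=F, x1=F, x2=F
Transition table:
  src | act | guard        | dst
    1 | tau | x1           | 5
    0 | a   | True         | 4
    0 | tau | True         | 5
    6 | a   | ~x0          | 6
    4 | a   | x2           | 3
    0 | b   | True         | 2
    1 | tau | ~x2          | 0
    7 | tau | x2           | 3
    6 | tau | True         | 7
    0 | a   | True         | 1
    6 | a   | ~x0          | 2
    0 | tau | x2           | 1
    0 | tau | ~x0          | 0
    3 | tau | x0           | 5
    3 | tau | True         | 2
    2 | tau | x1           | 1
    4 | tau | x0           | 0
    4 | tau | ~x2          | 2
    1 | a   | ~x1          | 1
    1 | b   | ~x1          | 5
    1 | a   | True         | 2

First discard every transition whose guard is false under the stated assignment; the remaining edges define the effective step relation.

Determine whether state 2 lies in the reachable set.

After dropping false guards: 14 live edges.
L0 = {0}
L1 = {1,2,4,5}  now seen {0,1,2,4,5}
Reachable = {0,1,2,4,5}
witness 2: b

Answer: REACHABLE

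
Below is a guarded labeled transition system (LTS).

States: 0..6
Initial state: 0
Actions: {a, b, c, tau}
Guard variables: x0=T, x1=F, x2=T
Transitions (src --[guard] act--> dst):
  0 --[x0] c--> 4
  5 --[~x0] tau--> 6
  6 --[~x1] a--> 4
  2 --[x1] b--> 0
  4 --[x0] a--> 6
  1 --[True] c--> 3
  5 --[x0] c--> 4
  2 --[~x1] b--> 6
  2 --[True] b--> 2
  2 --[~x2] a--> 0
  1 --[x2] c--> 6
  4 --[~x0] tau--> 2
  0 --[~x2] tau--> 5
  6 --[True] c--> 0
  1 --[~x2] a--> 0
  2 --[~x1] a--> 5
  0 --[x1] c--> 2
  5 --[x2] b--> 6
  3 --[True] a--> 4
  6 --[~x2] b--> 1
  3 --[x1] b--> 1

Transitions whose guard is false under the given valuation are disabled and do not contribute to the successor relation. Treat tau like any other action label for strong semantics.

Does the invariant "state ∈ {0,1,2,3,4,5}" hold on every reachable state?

Inv-set: {0,1,2,3,4,5}
R = {0,4,6}
  0: ✓
  4: ✓
  6: VIOLATES
counterexample path to 6: c·a

Answer: INVARIANT VIOLATED at state 6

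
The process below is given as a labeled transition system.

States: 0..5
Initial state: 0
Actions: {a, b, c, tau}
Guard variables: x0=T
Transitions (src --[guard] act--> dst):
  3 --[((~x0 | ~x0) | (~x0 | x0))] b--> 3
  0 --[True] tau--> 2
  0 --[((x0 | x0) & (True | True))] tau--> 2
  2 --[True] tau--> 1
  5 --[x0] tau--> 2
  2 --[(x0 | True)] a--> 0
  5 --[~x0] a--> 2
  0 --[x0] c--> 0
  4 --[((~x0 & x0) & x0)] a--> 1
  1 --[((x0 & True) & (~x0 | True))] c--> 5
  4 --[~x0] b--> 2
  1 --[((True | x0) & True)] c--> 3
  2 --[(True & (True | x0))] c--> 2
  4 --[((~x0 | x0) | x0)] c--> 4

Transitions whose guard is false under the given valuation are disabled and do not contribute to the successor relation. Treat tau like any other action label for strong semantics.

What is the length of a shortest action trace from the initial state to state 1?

Breadth-first toward 1:
  depth 0: {0}
  depth 1: {2}
  depth 2: {1}
depth(1)=2, e.g. tau·tau

Answer: 2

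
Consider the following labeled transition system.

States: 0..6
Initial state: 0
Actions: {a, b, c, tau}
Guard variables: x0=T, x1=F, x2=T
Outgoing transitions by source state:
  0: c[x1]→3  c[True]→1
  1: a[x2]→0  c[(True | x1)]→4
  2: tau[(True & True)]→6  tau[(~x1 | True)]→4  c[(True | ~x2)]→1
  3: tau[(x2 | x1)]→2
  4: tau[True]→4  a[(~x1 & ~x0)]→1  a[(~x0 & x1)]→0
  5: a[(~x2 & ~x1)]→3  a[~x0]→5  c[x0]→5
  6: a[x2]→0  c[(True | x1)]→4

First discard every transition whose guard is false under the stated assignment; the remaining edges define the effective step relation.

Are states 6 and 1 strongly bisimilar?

Refine partition for ~:
  π0 = {{0,1,2,3,4,5,6}}
  π1 = {{0,5},{1,6},{2},{3,4}}
  π2 = {{0},{1,6},{2},{3},{4},{5}}
stable after 3 split(s): 6 block(s)
class of 6: {1,6}; class of 1: {1,6}

Answer: BISIMILAR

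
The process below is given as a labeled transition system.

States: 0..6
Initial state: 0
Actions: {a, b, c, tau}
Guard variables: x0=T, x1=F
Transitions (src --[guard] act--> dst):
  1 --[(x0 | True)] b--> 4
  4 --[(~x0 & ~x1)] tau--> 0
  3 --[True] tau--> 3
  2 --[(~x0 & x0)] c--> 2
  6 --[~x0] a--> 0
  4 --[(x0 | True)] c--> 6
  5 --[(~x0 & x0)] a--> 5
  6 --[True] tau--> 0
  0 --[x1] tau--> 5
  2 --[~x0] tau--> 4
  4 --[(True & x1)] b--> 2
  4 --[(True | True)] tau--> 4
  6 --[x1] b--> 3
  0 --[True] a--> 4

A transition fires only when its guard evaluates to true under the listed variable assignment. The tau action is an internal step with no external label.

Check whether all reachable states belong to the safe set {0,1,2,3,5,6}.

Answer: INVARIANT VIOLATED at state 4

Analysis:
Safe = {0,1,2,3,5,6}
Reachable = {0,4,6}
  0: ok
  4: ✗ unsafe
  6: ok
reach 4 via a — violates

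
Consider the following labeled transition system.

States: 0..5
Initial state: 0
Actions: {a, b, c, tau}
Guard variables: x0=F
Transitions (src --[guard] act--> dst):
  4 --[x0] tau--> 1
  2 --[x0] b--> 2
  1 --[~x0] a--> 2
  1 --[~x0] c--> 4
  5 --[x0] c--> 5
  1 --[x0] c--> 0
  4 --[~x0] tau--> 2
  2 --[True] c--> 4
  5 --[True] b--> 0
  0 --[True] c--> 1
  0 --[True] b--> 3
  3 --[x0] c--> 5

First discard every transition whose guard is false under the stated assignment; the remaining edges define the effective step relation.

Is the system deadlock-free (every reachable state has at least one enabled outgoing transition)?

Reach set: {0,1,2,3,4}
  0: b→3  c→1  [2 out]
  1: a→2  c→4  [2 out]
  2: c→4  [1 out]
  3: ∅  [deadlock]
  4: tau→2  [1 out]
witness 3: b

Answer: DEADLOCK at state 3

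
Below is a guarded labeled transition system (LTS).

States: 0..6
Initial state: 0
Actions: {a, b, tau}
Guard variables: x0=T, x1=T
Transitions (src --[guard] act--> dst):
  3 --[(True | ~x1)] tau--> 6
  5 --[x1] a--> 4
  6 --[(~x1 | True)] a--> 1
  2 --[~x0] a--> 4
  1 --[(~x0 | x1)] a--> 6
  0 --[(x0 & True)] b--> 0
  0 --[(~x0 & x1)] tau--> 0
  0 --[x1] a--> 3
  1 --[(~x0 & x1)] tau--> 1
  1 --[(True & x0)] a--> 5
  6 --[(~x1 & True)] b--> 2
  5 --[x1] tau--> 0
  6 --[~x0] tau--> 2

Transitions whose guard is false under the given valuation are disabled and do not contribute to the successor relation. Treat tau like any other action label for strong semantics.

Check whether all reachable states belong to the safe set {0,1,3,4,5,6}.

Answer: INVARIANT HOLDS

Working:
Safe = {0,1,3,4,5,6}
R = {0,1,3,4,5,6}
  0: ✓
  1: ✓
  3: ✓
  4: ✓
  5: ✓
  6: ✓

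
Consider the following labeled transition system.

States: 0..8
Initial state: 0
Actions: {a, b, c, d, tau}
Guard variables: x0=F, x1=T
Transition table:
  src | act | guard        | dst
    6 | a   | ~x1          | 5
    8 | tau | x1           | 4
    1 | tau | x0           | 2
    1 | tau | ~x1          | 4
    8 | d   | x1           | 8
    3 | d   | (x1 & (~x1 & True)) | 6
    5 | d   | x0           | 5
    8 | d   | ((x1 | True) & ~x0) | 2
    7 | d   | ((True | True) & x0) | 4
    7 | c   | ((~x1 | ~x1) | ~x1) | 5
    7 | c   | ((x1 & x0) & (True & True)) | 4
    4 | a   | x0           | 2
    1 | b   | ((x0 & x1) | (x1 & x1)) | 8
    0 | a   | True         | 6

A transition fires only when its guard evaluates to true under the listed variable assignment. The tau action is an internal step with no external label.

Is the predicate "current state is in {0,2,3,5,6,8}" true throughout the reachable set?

Answer: INVARIANT HOLDS

Working:
Safe = {0,2,3,5,6,8}
Reach set: {0,6}
  0: ✓
  6: ✓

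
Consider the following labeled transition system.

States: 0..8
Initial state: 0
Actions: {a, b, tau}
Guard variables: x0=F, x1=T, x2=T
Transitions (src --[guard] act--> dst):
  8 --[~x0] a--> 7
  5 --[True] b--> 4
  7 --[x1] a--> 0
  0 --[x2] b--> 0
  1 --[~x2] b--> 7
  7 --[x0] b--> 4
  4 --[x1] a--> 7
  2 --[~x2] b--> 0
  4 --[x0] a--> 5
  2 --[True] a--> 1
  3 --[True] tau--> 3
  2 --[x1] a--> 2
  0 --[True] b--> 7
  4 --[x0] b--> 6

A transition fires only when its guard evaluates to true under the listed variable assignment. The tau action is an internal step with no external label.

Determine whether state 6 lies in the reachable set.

Guard filter leaves 9 enabled edge(s).
depth 0: {0}
depth 1: {7}  now seen {0,7}
R = {0,7}

Answer: UNREACHABLE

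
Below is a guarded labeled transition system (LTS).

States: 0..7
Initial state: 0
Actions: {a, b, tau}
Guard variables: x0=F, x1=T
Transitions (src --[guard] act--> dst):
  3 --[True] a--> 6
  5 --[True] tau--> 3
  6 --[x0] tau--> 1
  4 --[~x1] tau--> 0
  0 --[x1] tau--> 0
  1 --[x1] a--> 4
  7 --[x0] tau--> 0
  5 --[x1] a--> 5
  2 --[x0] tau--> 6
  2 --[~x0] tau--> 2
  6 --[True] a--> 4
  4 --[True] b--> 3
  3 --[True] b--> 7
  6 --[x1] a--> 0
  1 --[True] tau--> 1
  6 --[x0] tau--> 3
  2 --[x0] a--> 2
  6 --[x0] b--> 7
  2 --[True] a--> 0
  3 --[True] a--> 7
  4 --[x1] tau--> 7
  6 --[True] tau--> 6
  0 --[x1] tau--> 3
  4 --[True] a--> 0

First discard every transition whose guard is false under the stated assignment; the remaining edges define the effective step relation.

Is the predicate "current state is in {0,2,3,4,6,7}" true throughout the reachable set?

Answer: INVARIANT HOLDS

Working:
Inv-set: {0,2,3,4,6,7}
Reach set: {0,3,4,6,7}
  0: ✓
  3: ✓
  4: ✓
  6: ✓
  7: ✓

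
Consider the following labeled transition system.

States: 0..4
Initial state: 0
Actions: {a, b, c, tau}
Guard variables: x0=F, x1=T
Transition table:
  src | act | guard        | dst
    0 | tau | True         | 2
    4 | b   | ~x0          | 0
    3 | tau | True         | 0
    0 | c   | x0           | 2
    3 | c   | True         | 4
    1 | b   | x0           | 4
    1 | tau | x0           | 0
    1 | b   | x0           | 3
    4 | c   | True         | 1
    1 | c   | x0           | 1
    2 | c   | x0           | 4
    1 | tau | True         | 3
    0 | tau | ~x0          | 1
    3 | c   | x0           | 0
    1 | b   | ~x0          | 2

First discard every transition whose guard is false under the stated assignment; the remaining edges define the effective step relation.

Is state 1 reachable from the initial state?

Answer: REACHABLE

Analysis:
Guard filter leaves 8 enabled edge(s).
L0 = {0}
L1 = {1,2}  now seen {0,1,2}
L2 = {3}  now seen {0,1,2,3}
L3 = {4}  now seen {0,1,2,3,4}
Reach set: {0,1,2,3,4}
Path to 1: tau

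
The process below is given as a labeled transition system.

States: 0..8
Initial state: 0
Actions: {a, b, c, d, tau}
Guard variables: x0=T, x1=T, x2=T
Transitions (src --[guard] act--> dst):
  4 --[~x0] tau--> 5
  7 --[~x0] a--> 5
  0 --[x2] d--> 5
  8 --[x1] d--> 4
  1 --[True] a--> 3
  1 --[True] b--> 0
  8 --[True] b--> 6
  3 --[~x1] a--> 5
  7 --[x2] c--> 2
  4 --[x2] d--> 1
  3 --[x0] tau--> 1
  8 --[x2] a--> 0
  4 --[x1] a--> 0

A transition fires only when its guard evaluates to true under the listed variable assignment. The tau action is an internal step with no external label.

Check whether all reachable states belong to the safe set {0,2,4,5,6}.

Inv-set: {0,2,4,5,6}
Reach set: {0,5}
  0: safe
  5: safe

Answer: INVARIANT HOLDS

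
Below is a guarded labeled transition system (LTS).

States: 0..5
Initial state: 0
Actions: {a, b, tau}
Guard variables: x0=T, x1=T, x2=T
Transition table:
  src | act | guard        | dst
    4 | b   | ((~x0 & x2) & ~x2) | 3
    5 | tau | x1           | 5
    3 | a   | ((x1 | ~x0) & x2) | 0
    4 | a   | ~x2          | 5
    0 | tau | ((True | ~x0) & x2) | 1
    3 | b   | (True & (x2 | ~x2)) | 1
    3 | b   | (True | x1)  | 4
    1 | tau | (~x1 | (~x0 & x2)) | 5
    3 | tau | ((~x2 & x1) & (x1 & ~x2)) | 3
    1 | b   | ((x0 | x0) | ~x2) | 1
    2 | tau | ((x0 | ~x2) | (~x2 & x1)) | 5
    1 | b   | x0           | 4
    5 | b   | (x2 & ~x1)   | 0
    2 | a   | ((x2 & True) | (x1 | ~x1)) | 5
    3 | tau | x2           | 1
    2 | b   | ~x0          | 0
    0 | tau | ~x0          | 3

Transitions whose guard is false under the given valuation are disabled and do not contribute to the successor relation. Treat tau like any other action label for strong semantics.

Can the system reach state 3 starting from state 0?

Answer: UNREACHABLE

Analysis:
Guard filter leaves 10 enabled edge(s).
depth 0: {0}
depth 1: {1}  now seen {0,1}
depth 2: {4}  now seen {0,1,4}
Reachable = {0,1,4}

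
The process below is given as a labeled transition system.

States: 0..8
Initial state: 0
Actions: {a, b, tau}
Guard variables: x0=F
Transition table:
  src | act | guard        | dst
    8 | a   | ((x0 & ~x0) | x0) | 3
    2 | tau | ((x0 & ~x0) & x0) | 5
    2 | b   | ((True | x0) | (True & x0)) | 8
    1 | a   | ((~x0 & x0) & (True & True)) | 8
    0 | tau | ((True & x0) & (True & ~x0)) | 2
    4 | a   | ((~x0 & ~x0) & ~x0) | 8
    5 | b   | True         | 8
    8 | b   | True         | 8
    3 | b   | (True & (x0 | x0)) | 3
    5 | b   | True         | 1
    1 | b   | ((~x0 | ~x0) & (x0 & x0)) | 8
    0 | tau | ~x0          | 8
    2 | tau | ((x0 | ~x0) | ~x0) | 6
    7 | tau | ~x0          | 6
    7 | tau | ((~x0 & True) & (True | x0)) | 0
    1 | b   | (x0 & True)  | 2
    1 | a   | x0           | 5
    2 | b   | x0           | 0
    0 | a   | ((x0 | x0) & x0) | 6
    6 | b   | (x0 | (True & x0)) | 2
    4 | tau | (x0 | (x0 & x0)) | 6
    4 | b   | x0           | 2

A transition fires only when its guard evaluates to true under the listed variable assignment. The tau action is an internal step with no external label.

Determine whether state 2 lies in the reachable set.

Answer: UNREACHABLE

Analysis:
9 transition(s) survive guard evaluation.
depth 0: {0}
depth 1: {8}  total {0,8}
Reachable = {0,8}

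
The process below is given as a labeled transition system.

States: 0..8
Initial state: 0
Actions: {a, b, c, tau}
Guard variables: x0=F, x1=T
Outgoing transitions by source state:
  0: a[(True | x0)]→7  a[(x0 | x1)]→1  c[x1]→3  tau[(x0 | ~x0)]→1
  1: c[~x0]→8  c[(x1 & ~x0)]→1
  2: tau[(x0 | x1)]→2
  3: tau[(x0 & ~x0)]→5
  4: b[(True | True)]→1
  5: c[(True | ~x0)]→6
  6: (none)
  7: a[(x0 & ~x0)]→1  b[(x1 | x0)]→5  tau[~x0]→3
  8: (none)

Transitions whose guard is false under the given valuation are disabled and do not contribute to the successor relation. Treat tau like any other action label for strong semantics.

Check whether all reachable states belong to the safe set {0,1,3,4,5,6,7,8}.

Safe = {0,1,3,4,5,6,7,8}
Reachable = {0,1,3,5,6,7,8}
  0: ✓
  1: ✓
  3: ✓
  5: ✓
  6: ✓
  7: ✓
  8: ✓

Answer: INVARIANT HOLDS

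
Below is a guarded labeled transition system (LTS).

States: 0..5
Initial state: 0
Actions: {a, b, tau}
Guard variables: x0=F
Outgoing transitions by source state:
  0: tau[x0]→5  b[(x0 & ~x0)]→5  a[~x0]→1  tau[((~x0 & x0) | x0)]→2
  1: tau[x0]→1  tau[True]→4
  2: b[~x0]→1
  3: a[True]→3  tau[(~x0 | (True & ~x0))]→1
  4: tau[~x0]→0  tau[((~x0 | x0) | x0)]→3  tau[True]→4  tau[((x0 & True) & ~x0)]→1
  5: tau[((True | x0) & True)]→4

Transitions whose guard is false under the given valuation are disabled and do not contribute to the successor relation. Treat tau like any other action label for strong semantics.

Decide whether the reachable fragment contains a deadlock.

R = {0,1,3,4}
  0: a→1  [1 out]
  1: tau→4  [1 out]
  3: a→3  tau→1  [2 out]
  4: tau→0  tau→3  tau→4  [3 out]

Answer: DEADLOCK-FREE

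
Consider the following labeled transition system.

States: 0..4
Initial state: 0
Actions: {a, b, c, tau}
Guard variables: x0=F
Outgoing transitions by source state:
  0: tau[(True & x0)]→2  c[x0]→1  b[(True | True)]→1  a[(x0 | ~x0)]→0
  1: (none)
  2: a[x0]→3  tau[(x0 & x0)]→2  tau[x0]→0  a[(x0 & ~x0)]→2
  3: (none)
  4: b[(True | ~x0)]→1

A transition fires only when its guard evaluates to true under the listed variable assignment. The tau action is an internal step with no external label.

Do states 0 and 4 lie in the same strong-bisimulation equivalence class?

Refine partition for ~:
  round 0: {{0,1,2,3,4}}
  round 1: {{0},{1,2,3},{4}}
Fixed point at round 2; 3 class(es).
class of 0: {0}; class of 4: {4}

Answer: NOT BISIMILAR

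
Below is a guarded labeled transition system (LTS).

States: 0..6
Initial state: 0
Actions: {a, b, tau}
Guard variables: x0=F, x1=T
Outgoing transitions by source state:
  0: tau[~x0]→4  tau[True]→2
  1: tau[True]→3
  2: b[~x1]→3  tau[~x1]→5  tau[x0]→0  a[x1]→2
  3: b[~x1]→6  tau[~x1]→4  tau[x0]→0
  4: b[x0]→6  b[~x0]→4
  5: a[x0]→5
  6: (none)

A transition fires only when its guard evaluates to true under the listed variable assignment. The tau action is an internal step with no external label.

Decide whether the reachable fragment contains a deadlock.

Answer: DEADLOCK-FREE

Trace:
Reach set: {0,2,4}
  0: tau→2  tau→4  [2 exit(s)]
  2: a→2  [1 exit(s)]
  4: b→4  [1 exit(s)]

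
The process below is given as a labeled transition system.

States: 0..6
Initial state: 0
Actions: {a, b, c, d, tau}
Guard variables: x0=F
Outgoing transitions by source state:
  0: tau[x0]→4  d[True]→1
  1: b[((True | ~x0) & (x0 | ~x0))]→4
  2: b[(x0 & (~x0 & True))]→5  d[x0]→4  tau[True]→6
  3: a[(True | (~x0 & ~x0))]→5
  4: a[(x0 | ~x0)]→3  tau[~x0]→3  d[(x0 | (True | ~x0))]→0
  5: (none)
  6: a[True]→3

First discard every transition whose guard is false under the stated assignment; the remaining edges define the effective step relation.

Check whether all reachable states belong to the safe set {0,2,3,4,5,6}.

Allowed set {0,2,3,4,5,6}
Reachable = {0,1,3,4,5}
  0: safe
  1: outside
  3: safe
  4: safe
  5: safe
counterexample path to 1: d

Answer: INVARIANT VIOLATED at state 1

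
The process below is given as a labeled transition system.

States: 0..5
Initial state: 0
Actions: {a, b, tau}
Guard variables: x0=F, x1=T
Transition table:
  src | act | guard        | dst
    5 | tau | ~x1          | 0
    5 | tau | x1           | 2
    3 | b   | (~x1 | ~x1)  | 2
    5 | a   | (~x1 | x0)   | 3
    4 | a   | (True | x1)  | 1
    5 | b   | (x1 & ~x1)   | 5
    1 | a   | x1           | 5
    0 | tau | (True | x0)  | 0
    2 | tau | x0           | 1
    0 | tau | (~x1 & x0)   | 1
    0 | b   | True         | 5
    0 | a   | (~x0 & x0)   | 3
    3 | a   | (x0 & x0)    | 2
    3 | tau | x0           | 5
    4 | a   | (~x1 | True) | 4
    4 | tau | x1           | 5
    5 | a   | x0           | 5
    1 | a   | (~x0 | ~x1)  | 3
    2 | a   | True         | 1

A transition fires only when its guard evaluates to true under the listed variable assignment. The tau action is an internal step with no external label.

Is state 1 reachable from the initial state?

After dropping false guards: 9 live edges.
L0 = {0}
L1 = {5}  now seen {0,5}
L2 = {2}  now seen {0,2,5}
L3 = {1}  now seen {0,1,2,5}
L4 = {3}  now seen {0,1,2,3,5}
R = {0,1,2,3,5}
witness 1: b·tau·a

Answer: REACHABLE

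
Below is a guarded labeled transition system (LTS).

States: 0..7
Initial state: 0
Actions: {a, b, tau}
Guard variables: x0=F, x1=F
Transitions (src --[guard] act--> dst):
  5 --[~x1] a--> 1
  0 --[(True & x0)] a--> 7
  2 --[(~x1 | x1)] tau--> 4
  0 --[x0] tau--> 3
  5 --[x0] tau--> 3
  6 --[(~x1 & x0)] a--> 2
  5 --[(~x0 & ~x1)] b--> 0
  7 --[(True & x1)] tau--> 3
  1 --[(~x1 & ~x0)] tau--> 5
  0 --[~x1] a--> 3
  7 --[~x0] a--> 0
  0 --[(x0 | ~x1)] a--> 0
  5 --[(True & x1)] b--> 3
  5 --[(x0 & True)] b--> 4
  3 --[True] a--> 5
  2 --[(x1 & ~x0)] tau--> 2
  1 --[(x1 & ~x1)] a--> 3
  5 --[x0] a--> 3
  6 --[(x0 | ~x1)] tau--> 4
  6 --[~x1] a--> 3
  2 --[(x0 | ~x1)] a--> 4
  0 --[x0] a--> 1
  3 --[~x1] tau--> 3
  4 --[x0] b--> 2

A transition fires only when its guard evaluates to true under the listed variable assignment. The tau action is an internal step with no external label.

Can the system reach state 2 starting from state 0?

Guard filter leaves 12 enabled edge(s).
L0 = {0}
L1 = {3}  now seen {0,3}
L2 = {5}  now seen {0,3,5}
L3 = {1}  now seen {0,1,3,5}
R = {0,1,3,5}

Answer: UNREACHABLE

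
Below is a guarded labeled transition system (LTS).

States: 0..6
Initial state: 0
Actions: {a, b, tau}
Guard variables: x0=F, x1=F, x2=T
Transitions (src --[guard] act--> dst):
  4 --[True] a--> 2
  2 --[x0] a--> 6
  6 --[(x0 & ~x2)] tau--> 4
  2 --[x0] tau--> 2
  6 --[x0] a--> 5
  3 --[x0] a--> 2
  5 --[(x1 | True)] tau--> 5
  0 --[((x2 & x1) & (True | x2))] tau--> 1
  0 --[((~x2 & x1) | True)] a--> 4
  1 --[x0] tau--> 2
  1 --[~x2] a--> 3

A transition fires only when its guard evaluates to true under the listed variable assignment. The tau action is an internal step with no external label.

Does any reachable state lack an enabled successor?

Reachable = {0,2,4}
  0: a→4  [deg 1]
  2: ∅  [deadlock]
  4: a→2  [deg 1]
trace reaching 2: a·a

Answer: DEADLOCK at state 2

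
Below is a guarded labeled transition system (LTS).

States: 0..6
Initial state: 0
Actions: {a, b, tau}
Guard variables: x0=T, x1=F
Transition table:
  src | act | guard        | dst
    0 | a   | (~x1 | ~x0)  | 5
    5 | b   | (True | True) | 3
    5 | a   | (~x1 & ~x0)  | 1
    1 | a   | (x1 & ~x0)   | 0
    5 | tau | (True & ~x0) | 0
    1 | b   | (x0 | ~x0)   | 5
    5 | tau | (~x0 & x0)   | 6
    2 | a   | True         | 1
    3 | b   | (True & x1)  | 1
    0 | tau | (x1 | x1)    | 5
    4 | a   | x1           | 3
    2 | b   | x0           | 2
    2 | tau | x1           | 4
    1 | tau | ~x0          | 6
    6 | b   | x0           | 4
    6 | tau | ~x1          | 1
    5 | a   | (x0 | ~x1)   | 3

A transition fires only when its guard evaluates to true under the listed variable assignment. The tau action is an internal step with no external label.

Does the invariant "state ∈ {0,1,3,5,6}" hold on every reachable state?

Allowed set {0,1,3,5,6}
R = {0,3,5}
  0: safe
  3: safe
  5: safe

Answer: INVARIANT HOLDS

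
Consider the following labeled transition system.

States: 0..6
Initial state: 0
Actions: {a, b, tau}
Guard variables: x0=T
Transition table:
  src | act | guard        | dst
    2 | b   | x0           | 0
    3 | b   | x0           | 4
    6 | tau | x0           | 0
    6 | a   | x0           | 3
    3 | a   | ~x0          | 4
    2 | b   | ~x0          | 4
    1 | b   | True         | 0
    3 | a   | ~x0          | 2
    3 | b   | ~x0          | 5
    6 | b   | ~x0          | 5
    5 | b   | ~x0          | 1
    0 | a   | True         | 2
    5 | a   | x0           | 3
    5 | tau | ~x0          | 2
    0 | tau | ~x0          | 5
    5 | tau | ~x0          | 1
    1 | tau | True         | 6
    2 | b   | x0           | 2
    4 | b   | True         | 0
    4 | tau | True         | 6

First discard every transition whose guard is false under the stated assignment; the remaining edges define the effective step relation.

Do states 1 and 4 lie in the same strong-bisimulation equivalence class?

Compute ~ classes (split until stable):
  π0 = {{0,1,2,3,4,5,6}}
  π1 = {{0,5},{1,4},{2,3},{6}}
  π2 = {{0,5},{1,4},{2},{3},{6}}
  π3 = {{0},{1,4},{2},{3},{5},{6}}
stable after 4 split(s): 6 block(s)
class of 1: {1,4}; class of 4: {1,4}

Answer: BISIMILAR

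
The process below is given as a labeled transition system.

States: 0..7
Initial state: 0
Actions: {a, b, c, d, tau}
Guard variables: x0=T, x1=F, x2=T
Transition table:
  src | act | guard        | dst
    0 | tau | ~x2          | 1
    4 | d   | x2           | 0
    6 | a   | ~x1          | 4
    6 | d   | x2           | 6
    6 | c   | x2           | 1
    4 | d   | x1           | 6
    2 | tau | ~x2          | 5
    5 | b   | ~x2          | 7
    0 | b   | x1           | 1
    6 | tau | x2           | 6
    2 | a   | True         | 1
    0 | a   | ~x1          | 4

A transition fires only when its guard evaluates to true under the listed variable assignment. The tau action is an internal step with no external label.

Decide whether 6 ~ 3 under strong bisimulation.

Answer: NOT BISIMILAR

Working:
Bisimulation quotient by refinement:
  round 0: {{0,1,2,3,4,5,6,7}}
  round 1: {{0,2},{1,3,5,7},{4},{6}}
  round 2: {{0},{1,3,5,7},{2},{4},{6}}
5 equivalence class(es) (converged in 3)
6∈{6}, 3∈{1,3,5,7}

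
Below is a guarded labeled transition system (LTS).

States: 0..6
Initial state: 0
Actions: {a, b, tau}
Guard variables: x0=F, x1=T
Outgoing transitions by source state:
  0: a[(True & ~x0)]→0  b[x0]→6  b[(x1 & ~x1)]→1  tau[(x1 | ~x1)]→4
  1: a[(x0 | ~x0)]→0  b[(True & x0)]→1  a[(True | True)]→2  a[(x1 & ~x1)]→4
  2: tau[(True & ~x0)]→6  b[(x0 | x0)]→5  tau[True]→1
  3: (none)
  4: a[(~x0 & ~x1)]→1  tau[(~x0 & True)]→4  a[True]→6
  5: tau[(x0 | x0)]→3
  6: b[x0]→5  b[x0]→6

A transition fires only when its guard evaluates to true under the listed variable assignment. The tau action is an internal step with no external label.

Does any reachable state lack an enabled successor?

Answer: DEADLOCK at state 6

Working:
R = {0,4,6}
  0: a→0  tau→4  [2 out]
  4: a→6  tau→4  [2 out]
  6: ∅  [no exit]
witness 6: tau·a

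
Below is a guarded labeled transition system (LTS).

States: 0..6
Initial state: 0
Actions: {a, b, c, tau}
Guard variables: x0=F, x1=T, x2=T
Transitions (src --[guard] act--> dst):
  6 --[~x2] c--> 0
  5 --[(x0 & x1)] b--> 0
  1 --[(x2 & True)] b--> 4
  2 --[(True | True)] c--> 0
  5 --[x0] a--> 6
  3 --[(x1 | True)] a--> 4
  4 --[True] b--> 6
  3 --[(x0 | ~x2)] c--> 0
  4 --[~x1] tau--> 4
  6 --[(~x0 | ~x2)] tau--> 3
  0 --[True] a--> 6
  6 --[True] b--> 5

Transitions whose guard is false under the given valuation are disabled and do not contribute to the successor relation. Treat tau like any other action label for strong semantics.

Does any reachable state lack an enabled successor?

R = {0,3,4,5,6}
  0: a→6  [deg 1]
  3: a→4  [deg 1]
  4: b→6  [deg 1]
  5: ∅  [deadlock]
  6: b→5  tau→3  [deg 2]
Path to 5: a·b

Answer: DEADLOCK at state 5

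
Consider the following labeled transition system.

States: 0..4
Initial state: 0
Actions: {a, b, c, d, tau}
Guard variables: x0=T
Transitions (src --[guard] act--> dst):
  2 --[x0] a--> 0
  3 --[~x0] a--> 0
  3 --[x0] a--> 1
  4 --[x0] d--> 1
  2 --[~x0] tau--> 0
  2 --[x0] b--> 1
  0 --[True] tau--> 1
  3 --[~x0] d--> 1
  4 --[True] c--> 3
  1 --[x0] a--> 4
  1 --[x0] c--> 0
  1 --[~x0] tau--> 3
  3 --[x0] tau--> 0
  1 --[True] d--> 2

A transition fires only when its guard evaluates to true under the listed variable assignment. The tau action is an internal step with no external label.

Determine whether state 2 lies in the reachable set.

After dropping false guards: 10 live edges.
depth 0: {0}
depth 1: {1}  now seen {0,1}
depth 2: {2,4}  now seen {0,1,2,4}
depth 3: {3}  now seen {0,1,2,3,4}
Reach set: {0,1,2,3,4}
witness 2: tau·d

Answer: REACHABLE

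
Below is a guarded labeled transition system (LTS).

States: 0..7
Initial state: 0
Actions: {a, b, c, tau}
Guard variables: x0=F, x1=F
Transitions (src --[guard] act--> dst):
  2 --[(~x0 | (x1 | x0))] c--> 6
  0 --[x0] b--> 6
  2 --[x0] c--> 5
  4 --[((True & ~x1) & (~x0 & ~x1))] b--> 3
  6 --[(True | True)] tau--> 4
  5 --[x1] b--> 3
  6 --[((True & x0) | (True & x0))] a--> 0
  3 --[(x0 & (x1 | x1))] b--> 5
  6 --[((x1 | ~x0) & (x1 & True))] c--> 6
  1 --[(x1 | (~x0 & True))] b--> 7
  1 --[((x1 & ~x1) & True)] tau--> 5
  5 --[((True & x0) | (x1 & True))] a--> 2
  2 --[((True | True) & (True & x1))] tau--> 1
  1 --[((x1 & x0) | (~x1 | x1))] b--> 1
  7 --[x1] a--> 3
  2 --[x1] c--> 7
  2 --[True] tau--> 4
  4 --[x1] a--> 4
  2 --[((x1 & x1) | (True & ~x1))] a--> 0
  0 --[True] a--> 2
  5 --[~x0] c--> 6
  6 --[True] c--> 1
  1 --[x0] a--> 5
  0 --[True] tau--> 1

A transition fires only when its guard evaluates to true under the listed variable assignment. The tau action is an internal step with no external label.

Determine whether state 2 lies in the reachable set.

After dropping false guards: 11 live edges.
depth 0: {0}
depth 1: {1,2}  total {0,1,2}
depth 2: {4,6,7}  total {0,1,2,4,6,7}
depth 3: {3}  total {0,1,2,3,4,6,7}
Reachable = {0,1,2,3,4,6,7}
Path to 2: a

Answer: REACHABLE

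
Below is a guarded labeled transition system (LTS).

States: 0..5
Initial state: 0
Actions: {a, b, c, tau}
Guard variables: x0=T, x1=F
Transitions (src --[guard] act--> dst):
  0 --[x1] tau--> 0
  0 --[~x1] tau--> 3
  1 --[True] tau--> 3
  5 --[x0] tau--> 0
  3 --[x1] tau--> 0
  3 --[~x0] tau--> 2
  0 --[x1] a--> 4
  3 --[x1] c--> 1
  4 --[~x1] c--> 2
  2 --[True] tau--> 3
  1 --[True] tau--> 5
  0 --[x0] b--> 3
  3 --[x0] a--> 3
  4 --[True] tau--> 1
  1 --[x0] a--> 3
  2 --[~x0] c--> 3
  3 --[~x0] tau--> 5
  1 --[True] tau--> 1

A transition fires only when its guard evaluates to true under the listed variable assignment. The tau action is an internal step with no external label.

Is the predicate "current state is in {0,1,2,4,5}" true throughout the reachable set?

Answer: INVARIANT VIOLATED at state 3

Trace:
Allowed set {0,1,2,4,5}
Reach set: {0,3}
  0: ✓
  3: outside
counterexample path to 3: tau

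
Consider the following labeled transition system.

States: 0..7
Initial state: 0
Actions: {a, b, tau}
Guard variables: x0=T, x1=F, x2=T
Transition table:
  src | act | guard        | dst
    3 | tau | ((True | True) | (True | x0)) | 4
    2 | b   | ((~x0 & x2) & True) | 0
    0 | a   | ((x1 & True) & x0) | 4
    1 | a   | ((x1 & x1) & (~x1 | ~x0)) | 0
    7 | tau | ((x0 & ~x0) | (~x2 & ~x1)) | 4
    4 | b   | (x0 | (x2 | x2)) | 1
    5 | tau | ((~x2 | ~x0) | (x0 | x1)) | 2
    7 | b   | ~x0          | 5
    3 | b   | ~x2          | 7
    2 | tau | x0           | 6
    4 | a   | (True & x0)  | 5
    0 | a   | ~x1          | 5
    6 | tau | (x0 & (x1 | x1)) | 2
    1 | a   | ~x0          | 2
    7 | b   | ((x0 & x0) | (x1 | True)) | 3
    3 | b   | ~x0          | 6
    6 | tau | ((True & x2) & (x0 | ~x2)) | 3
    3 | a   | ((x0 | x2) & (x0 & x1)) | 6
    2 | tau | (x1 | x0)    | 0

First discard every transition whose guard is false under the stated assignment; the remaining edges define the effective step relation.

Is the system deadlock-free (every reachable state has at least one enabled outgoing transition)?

Reachable = {0,1,2,3,4,5,6}
  0: a→5  [1 exit(s)]
  1: ∅  [no exit]
  2: tau→0  tau→6  [2 exit(s)]
  3: tau→4  [1 exit(s)]
  4: a→5  b→1  [2 exit(s)]
  5: tau→2  [1 exit(s)]
  6: tau→3  [1 exit(s)]
Path to 1: a·tau·tau·tau·tau·b

Answer: DEADLOCK at state 1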